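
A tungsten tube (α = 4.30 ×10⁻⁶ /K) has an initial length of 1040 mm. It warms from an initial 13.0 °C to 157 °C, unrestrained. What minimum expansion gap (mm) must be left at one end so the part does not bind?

0.644 mm

ΔT = 157 − 13.0 = 144.0 K.
ΔL = α·L₀·ΔT = 4.30×10⁻⁶ × 1040 mm × 144.0 K = 0.644 mm.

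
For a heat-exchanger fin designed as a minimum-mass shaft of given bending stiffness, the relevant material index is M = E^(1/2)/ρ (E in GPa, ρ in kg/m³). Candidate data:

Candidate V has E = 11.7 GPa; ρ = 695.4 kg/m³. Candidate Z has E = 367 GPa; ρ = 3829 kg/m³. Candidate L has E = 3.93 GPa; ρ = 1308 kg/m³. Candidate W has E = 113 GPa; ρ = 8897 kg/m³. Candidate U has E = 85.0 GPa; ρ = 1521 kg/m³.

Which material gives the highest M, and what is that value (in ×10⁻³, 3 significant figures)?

candidate U, M = 6.06×10⁻³

Evaluate M for each candidate:
  candidate U: M = 6.06×10⁻³
  candidate Z: M = 5.00×10⁻³
  candidate V: M = 4.92×10⁻³
  candidate L: M = 1.52×10⁻³
  candidate W: M = 1.19×10⁻³
Candidate U has the largest M.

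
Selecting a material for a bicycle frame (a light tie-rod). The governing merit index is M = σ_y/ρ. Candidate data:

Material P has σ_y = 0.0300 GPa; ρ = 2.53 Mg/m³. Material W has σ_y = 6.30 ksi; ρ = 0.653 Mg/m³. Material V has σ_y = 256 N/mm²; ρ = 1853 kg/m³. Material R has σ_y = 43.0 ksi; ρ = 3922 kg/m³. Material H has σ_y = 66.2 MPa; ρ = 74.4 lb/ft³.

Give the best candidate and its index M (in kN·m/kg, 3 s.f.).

Putting every candidate on a common basis:
  material P: σ_y = 30.00 MPa, ρ = 2530 kg/m³
  material W: σ_y = 43.44 MPa, ρ = 653.0 kg/m³
  material V: σ_y = 256.0 MPa, ρ = 1853 kg/m³
  material R: σ_y = 296.5 MPa, ρ = 3922 kg/m³
  material H: σ_y = 66.20 MPa, ρ = 1192 kg/m³
  material V: M = 138 kN·m/kg
  material R: M = 75.6 kN·m/kg
  material W: M = 66.5 kN·m/kg
  material H: M = 55.5 kN·m/kg
  material P: M = 11.9 kN·m/kg
Material V ranks first.

material V, M = 138 kN·m/kg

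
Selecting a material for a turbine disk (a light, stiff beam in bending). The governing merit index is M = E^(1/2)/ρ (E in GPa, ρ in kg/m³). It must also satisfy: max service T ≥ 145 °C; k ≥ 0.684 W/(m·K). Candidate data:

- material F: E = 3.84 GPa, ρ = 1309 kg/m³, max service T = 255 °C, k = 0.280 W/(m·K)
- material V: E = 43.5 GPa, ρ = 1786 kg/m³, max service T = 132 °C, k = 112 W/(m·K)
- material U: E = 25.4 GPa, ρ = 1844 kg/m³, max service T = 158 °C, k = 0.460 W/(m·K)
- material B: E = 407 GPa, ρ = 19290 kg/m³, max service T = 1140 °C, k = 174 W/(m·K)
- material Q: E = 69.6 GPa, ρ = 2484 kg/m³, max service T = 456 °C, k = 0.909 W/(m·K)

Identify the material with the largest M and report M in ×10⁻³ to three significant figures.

Screen on constraints: max service T ≥ 145 °C; k ≥ 0.684 W/(m·K). Survivors: material B, material Q.
Per-candidate index values:
  material Q: M = 3.36×10⁻³
  material B: M = 1.05×10⁻³
Highest index: material Q.

material Q, M = 3.36×10⁻³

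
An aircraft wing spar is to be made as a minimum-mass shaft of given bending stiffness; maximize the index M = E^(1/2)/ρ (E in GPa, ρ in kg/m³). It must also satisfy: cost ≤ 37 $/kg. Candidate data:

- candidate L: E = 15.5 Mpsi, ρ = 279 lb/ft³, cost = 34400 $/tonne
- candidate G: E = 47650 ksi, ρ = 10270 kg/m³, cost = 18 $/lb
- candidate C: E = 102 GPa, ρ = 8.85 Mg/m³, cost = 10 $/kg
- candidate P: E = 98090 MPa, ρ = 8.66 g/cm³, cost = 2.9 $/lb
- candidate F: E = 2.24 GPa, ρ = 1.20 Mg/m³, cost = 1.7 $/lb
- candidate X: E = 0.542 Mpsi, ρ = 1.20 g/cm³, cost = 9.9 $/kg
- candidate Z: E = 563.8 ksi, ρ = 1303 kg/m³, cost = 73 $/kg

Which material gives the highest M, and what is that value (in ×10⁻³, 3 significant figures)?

Screen on constraints: cost ≤ 37 $/kg. Survivors: candidate L, candidate C, candidate P, candidate F, candidate X.
Normalizing units and computing the index:
  candidate L: E = 106.9 GPa, ρ = 4469 kg/m³
  candidate C: E = 102.0 GPa, ρ = 8850 kg/m³
  candidate P: E = 98.09 GPa, ρ = 8660 kg/m³
  candidate F: E = 2.240 GPa, ρ = 1200 kg/m³
  candidate X: E = 3.737 GPa, ρ = 1200 kg/m³
  candidate L: M = 2.31×10⁻³
  candidate X: M = 1.61×10⁻³
  candidate F: M = 1.25×10⁻³
  candidate P: M = 1.14×10⁻³
  candidate C: M = 1.14×10⁻³
The maximum is for candidate L.

candidate L, M = 2.31×10⁻³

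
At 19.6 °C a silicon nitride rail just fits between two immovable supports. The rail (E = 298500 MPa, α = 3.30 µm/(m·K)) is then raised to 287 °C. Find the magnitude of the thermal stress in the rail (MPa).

E = 298500 MPa = 298.5 GPa.
ΔT = 267.4 K. Constrained thermal stress σ = E·α·ΔT = 298.5×10³ MPa × 3.30×10⁻⁶ × 267.4 = 263 MPa (compressive).

263 MPa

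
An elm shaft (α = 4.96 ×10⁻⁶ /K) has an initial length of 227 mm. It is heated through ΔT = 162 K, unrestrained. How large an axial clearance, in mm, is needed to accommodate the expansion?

ΔL = α·L₀·ΔT = 4.96×10⁻⁶ × 227 mm × 162.0 K = 0.182 mm.

0.182 mm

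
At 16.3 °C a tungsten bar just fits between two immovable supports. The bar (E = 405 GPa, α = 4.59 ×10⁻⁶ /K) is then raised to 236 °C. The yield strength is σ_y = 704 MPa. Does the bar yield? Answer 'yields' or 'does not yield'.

ΔT = 219.7 K. Constrained thermal stress σ = E·α·ΔT = 405.0×10³ MPa × 4.59×10⁻⁶ × 219.7 = 408 MPa (compressive).
Compare to σ_y = 704 MPa: σ < σ_y, so it does not yield.

does not yield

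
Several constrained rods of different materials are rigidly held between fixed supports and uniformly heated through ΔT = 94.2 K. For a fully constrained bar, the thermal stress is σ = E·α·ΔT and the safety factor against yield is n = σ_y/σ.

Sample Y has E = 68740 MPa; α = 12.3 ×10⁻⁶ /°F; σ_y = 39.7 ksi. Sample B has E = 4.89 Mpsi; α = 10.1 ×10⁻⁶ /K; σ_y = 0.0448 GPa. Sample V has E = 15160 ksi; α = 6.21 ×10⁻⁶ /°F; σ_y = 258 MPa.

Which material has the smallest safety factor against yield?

sample B

Converting E to GPa, α to ×10⁻⁶/K, σ_y to MPa, then σ and n for each:
  sample Y: E = 68.74, α = 22.1, σ_y = 273.7 → σ = 143 MPa, n = 1.91
  sample B: E = 33.72, α = 10.1, σ_y = 44.80 → σ = 32.1 MPa, n = 1.40
  sample V: E = 104.5, α = 11.2, σ_y = 258.0 → σ = 110 MPa, n = 2.34
Smallest n: sample B with n = 1.40.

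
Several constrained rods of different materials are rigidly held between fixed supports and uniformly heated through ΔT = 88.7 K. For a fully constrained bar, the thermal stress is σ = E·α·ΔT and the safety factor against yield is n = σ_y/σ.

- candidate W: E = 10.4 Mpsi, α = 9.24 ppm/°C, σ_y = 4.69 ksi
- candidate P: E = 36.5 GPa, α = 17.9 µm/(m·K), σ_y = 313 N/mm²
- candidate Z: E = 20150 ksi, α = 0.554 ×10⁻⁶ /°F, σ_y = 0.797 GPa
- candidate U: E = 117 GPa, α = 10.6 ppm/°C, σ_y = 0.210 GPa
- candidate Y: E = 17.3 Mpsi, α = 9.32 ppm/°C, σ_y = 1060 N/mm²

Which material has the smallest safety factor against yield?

With everything in SI (GPa, ×10⁻⁶/K, MPa):
  candidate W: E = 71.71, α = 9.24, σ_y = 32.34 → σ = 58.8 MPa, n = 0.550
  candidate P: E = 36.50, α = 17.9, σ_y = 313.0 → σ = 58.0 MPa, n = 5.40
  candidate Z: E = 138.9, α = 0.997, σ_y = 797.0 → σ = 12.3 MPa, n = 64.9
  candidate U: E = 117.0, α = 10.6, σ_y = 210.0 → σ = 110 MPa, n = 1.91
  candidate Y: E = 119.3, α = 9.32, σ_y = 1060 → σ = 98.6 MPa, n = 10.7
Candidate W has the lowest safety factor, n = 0.550.

candidate W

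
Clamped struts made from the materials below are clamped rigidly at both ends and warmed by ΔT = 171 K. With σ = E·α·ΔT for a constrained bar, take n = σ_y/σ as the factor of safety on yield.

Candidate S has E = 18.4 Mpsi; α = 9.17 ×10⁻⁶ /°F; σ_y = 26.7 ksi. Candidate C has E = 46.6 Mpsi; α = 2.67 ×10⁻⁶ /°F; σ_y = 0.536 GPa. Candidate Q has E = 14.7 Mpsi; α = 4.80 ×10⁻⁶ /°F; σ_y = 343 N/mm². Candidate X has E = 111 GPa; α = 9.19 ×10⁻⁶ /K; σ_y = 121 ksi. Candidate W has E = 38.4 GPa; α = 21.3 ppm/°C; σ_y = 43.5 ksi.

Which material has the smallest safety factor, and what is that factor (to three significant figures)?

candidate S, n = 0.514

Converting E to GPa, α to ×10⁻⁶/K, σ_y to MPa, then σ and n for each:
  candidate S: E = 126.9, α = 16.5, σ_y = 184.1 → σ = 358 MPa, n = 0.514
  candidate C: E = 321.3, α = 4.81, σ_y = 536.0 → σ = 264 MPa, n = 2.03
  candidate Q: E = 101.4, α = 8.64, σ_y = 343.0 → σ = 150 MPa, n = 2.29
  candidate X: E = 111.0, α = 9.19, σ_y = 834.3 → σ = 174 MPa, n = 4.78
  candidate W: E = 38.40, α = 21.3, σ_y = 299.9 → σ = 140 MPa, n = 2.14
Smallest n: candidate S with n = 0.514.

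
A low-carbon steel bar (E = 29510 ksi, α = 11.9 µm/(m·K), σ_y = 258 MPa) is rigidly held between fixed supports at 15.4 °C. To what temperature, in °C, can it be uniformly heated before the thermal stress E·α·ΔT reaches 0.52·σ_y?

70.8 °C

E = 29510 ksi = 203.5 GPa.
E·α·ΔT = 134.2 MPa ⇒ ΔT = 134.2 / (203.5×10³ × 11.9×10⁻⁶) = 55.41 K.
T = 15.4 + 55.41 = 70.81 °C.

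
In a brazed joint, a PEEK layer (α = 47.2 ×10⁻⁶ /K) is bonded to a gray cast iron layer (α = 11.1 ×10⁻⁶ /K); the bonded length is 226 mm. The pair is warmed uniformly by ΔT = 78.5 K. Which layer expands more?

PEEK

α(PEEK) = 47.2×10⁻⁶/K vs α(gray cast iron) = 11.1×10⁻⁶/K.
Higher α expands more for the same ΔT: PEEK.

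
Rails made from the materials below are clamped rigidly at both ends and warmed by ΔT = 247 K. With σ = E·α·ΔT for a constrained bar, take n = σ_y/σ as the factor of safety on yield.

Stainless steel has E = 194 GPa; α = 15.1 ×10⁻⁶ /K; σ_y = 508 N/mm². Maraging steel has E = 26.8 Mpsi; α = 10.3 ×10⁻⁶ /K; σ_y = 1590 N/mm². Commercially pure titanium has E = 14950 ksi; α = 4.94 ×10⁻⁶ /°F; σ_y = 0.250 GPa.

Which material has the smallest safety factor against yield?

stainless steel

Per material, after unit conversion:
  stainless steel: E = 194.0, α = 15.1, σ_y = 508.0 → σ = 724 MPa, n = 0.702
  maraging steel: E = 184.8, α = 10.3, σ_y = 1590 → σ = 470 MPa, n = 3.38
  commercially pure titanium: E = 103.1, α = 8.89, σ_y = 250.0 → σ = 226 MPa, n = 1.10
Smallest n: stainless steel with n = 0.702.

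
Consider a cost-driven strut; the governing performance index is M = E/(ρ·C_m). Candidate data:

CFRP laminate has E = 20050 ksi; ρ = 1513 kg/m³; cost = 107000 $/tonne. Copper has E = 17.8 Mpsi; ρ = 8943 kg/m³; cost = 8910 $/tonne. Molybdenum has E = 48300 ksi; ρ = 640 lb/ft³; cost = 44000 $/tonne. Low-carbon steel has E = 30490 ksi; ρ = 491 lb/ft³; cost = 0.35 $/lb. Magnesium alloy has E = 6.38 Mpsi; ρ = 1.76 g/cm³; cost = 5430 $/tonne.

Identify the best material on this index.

Normalizing units and computing the index:
  CFRP laminate: E = 138.2 GPa, ρ = 1513 kg/m³, cost = 107.0 $/kg
  copper: E = 122.7 GPa, ρ = 8943 kg/m³, cost = 8.910 $/kg
  molybdenum: E = 333.0 GPa, ρ = 10250 kg/m³, cost = 44.00 $/kg
  low-carbon steel: E = 210.2 GPa, ρ = 7865 kg/m³, cost = 0.7716 $/kg
  magnesium alloy: E = 43.99 GPa, ρ = 1760 kg/m³, cost = 5.430 $/kg
  low-carbon steel: M = 34.6 MN·m per $
  magnesium alloy: M = 4.60 MN·m per $
  copper: M = 1.54 MN·m per $
  CFRP laminate: M = 0.854 MN·m per $
  molybdenum: M = 0.738 MN·m per $
Highest index: low-carbon steel.

low-carbon steel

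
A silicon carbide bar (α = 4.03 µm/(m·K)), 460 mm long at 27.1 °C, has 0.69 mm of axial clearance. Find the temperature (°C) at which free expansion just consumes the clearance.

α·L₀·ΔT = 0.69 mm ⇒ ΔT = 0.69 / (4.03×10⁻⁶ × 460.0) = 372.2 K.
T = 27.1 + 372.2 = 399.3 °C.

399 °C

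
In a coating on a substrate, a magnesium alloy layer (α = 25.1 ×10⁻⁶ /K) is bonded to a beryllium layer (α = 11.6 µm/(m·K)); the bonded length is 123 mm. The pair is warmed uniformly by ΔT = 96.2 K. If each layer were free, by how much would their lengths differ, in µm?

Δα = |25.1 − 11.6|×10⁻⁶/K = 13.5×10⁻⁶/K.
ΔL_mismatch = Δα·L·ΔT = 13.5×10⁻⁶ × 123.0 mm × 96.2 K = 160 µm.

160 µm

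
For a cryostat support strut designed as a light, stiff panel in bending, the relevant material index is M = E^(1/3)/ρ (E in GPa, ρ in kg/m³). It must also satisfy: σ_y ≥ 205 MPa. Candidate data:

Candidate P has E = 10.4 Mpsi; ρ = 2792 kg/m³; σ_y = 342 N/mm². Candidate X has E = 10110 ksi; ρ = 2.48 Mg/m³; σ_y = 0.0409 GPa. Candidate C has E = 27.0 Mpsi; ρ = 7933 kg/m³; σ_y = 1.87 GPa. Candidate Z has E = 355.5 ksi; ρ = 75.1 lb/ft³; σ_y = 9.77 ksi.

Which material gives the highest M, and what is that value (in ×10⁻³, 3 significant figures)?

Screen on constraints: σ_y ≥ 205 MPa. Survivors: candidate P, candidate C.
After converting to SI:
  candidate P: E = 71.71 GPa, ρ = 2792 kg/m³
  candidate C: E = 186.2 GPa, ρ = 7933 kg/m³
  candidate P: M = 1.49×10⁻³
  candidate C: M = 0.720×10⁻³
Candidate P ranks first.

candidate P, M = 1.49×10⁻³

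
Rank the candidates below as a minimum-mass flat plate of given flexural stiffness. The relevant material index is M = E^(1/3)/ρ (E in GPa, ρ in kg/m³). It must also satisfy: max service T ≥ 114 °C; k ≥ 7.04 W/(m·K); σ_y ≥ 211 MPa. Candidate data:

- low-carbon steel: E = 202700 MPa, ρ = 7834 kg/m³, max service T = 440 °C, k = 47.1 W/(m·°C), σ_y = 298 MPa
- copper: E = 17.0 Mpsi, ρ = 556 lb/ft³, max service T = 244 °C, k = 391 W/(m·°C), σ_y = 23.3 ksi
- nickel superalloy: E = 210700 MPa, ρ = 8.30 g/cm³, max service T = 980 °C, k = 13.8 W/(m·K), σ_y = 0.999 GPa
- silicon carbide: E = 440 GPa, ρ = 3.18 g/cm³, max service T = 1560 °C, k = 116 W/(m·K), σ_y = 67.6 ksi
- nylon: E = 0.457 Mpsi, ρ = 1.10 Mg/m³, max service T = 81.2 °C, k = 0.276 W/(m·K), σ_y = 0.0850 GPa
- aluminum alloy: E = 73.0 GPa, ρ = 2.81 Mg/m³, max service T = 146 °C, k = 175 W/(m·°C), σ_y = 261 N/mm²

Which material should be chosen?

Screen on constraints: max service T ≥ 114 °C; k ≥ 7.04 W/(m·K); σ_y ≥ 211 MPa. Survivors: low-carbon steel, nickel superalloy, silicon carbide, aluminum alloy.
Convert each candidate to consistent units, then evaluate M:
  low-carbon steel: E = 202.7 GPa, ρ = 7834 kg/m³
  nickel superalloy: E = 210.7 GPa, ρ = 8300 kg/m³
  silicon carbide: E = 440.0 GPa, ρ = 3180 kg/m³
  aluminum alloy: E = 73.00 GPa, ρ = 2810 kg/m³
  silicon carbide: M = 2.39×10⁻³
  aluminum alloy: M = 1.49×10⁻³
  low-carbon steel: M = 0.750×10⁻³
  nickel superalloy: M = 0.717×10⁻³
The maximum is for silicon carbide.

silicon carbide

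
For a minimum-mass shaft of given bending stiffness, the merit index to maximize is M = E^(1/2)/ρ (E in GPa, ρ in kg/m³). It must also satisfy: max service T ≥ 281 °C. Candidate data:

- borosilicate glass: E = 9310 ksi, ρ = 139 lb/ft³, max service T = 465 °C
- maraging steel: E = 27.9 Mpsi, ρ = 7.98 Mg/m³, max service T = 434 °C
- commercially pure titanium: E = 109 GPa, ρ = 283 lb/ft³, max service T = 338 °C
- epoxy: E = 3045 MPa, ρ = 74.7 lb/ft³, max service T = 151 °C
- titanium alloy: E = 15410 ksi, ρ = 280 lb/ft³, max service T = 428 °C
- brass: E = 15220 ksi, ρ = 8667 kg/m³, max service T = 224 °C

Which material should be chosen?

Screen on constraints: max service T ≥ 281 °C. Survivors: borosilicate glass, maraging steel, commercially pure titanium, titanium alloy.
In SI units:
  borosilicate glass: E = 64.19 GPa, ρ = 2227 kg/m³
  maraging steel: E = 192.4 GPa, ρ = 7980 kg/m³
  commercially pure titanium: E = 109.0 GPa, ρ = 4533 kg/m³
  titanium alloy: E = 106.2 GPa, ρ = 4485 kg/m³
  borosilicate glass: M = 3.60×10⁻³
  commercially pure titanium: M = 2.30×10⁻³
  titanium alloy: M = 2.30×10⁻³
  maraging steel: M = 1.74×10⁻³
Borosilicate glass has the largest M.

borosilicate glass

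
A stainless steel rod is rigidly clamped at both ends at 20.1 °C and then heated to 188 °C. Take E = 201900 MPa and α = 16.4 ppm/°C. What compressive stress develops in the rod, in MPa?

556 MPa

E = 201900 MPa = 201.9 GPa.
ΔT = 167.9 K. Constrained thermal stress σ = E·α·ΔT = 201.9×10³ MPa × 16.4×10⁻⁶ × 167.9 = 556 MPa (compressive).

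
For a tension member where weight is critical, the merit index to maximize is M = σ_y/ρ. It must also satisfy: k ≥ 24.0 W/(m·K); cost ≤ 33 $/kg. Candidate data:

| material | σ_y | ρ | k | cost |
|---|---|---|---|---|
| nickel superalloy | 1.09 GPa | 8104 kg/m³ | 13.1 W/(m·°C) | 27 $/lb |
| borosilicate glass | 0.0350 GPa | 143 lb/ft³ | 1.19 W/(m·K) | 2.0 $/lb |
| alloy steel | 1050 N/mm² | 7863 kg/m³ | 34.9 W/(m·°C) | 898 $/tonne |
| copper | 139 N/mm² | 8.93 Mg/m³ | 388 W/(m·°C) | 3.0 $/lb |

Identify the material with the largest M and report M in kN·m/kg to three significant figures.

Screen on constraints: k ≥ 24.0 W/(m·K); cost ≤ 33 $/kg. Survivors: alloy steel, copper.
Putting every candidate on a common basis:
  alloy steel: σ_y = 1050 MPa, ρ = 7863 kg/m³
  copper: σ_y = 139.0 MPa, ρ = 8930 kg/m³
  alloy steel: M = 134 kN·m/kg
  copper: M = 15.6 kN·m/kg
Alloy steel ranks first.

alloy steel, M = 134 kN·m/kg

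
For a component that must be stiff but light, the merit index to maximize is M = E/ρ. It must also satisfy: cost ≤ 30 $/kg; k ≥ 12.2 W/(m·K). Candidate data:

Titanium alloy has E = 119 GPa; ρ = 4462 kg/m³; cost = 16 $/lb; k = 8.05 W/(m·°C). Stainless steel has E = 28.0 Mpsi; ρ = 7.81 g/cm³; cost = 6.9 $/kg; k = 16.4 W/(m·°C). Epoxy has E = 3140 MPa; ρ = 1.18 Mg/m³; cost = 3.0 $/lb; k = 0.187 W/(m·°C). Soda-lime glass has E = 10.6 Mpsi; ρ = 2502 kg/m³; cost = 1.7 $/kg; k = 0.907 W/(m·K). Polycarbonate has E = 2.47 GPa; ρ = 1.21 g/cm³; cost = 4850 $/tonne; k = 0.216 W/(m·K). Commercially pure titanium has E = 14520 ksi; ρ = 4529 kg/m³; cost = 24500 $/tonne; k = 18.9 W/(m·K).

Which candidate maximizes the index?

Screen on constraints: cost ≤ 30 $/kg; k ≥ 12.2 W/(m·K). Survivors: stainless steel, commercially pure titanium.
In SI units:
  stainless steel: E = 193.1 GPa, ρ = 7810 kg/m³
  commercially pure titanium: E = 100.1 GPa, ρ = 4529 kg/m³
  stainless steel: M = 24.7 MN·m/kg
  commercially pure titanium: M = 22.1 MN·m/kg
Highest index: stainless steel.

stainless steel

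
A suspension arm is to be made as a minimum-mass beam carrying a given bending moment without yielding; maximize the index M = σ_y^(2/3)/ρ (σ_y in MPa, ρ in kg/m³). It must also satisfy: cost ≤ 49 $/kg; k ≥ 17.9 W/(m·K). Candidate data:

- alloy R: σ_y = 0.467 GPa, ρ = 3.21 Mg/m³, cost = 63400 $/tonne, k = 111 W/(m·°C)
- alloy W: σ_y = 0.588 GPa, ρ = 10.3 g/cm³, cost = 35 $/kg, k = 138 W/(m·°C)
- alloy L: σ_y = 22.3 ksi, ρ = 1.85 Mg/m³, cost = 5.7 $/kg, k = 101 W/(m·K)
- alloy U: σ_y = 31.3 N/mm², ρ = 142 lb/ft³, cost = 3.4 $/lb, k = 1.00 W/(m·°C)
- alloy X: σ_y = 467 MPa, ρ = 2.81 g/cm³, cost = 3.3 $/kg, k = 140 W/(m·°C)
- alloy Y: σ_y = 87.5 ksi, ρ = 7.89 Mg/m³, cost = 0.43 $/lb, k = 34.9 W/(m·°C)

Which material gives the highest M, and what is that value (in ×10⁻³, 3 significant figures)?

Screen on constraints: cost ≤ 49 $/kg; k ≥ 17.9 W/(m·K). Survivors: alloy W, alloy L, alloy X, alloy Y.
Normalizing units and computing the index:
  alloy W: σ_y = 588.0 MPa, ρ = 10300 kg/m³
  alloy L: σ_y = 153.8 MPa, ρ = 1850 kg/m³
  alloy X: σ_y = 467.0 MPa, ρ = 2810 kg/m³
  alloy Y: σ_y = 603.3 MPa, ρ = 7890 kg/m³
  alloy X: M = 21.4×10⁻³
  alloy L: M = 15.5×10⁻³
  alloy Y: M = 9.05×10⁻³
  alloy W: M = 6.81×10⁻³
Alloy X ranks first.

alloy X, M = 21.4×10⁻³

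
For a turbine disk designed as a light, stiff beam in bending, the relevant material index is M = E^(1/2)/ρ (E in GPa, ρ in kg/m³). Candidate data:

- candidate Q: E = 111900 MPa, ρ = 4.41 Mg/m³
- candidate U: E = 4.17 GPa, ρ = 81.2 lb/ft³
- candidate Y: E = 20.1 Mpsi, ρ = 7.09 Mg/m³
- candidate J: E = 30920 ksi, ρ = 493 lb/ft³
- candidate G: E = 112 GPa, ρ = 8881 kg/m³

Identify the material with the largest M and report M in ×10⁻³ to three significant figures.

In SI units:
  candidate Q: E = 111.9 GPa, ρ = 4410 kg/m³
  candidate U: E = 4.170 GPa, ρ = 1301 kg/m³
  candidate Y: E = 138.6 GPa, ρ = 7090 kg/m³
  candidate J: E = 213.2 GPa, ρ = 7897 kg/m³
  candidate G: E = 112.0 GPa, ρ = 8881 kg/m³
  candidate Q: M = 2.40×10⁻³
  candidate J: M = 1.85×10⁻³
  candidate Y: M = 1.66×10⁻³
  candidate U: M = 1.57×10⁻³
  candidate G: M = 1.19×10⁻³
Highest index: candidate Q.

candidate Q, M = 2.40×10⁻³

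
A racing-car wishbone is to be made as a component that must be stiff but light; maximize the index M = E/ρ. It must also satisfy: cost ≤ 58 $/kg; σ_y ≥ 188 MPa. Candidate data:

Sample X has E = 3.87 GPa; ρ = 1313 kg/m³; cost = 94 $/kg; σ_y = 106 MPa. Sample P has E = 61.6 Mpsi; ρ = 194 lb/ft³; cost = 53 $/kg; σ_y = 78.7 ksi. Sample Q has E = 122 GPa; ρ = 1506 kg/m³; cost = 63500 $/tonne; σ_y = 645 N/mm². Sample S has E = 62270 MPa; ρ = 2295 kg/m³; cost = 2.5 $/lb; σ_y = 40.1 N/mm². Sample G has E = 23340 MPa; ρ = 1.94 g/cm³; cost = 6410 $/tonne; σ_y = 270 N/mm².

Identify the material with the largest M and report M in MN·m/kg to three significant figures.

sample P, M = 137 MN·m/kg

Screen on constraints: cost ≤ 58 $/kg; σ_y ≥ 188 MPa. Survivors: sample P, sample G.
Putting every candidate on a common basis:
  sample P: E = 424.7 GPa, ρ = 3108 kg/m³
  sample G: E = 23.34 GPa, ρ = 1940 kg/m³
  sample P: M = 137 MN·m/kg
  sample G: M = 12.0 MN·m/kg
Sample P has the largest M.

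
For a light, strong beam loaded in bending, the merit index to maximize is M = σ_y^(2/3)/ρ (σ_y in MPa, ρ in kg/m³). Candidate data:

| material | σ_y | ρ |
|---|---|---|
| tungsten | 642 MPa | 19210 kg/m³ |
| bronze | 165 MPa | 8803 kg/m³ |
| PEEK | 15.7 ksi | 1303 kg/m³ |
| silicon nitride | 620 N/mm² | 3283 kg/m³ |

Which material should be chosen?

Convert each candidate to consistent units, then evaluate M:
  tungsten: σ_y = 642.0 MPa, ρ = 19210 kg/m³
  bronze: σ_y = 165.0 MPa, ρ = 8803 kg/m³
  PEEK: σ_y = 108.2 MPa, ρ = 1303 kg/m³
  silicon nitride: σ_y = 620.0 MPa, ρ = 3283 kg/m³
  silicon nitride: M = 22.1×10⁻³
  PEEK: M = 17.4×10⁻³
  tungsten: M = 3.87×10⁻³
  bronze: M = 3.42×10⁻³
Highest index: silicon nitride.

silicon nitride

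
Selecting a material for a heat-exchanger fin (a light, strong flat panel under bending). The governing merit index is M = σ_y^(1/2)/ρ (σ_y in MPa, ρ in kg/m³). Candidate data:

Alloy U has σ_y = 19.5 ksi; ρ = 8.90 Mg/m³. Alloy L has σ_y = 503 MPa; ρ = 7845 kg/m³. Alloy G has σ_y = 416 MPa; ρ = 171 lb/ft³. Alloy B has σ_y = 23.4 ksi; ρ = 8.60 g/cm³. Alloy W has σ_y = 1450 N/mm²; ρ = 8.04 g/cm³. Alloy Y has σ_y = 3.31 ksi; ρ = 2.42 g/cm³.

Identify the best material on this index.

After converting to SI:
  alloy U: σ_y = 134.4 MPa, ρ = 8900 kg/m³
  alloy L: σ_y = 503.0 MPa, ρ = 7845 kg/m³
  alloy G: σ_y = 416.0 MPa, ρ = 2739 kg/m³
  alloy B: σ_y = 161.3 MPa, ρ = 8600 kg/m³
  alloy W: σ_y = 1450 MPa, ρ = 8040 kg/m³
  alloy Y: σ_y = 22.82 MPa, ρ = 2420 kg/m³
  alloy G: M = 7.45×10⁻³
  alloy W: M = 4.74×10⁻³
  alloy L: M = 2.86×10⁻³
  alloy Y: M = 1.97×10⁻³
  alloy B: M = 1.48×10⁻³
  alloy U: M = 1.30×10⁻³
The maximum is for alloy G.

alloy G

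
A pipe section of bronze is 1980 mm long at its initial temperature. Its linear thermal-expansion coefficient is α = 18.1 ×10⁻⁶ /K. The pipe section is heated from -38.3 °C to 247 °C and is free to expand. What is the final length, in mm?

ΔT = 247 − (-38.3) = 285.3 K.
ΔL = α·L₀·ΔT = 18.1×10⁻⁶ × 1980 mm × 285.3 K = 10.2 mm.
L = L₀ + ΔL = 1980 + 10.2 = 1990.2 mm.

1990.2 mm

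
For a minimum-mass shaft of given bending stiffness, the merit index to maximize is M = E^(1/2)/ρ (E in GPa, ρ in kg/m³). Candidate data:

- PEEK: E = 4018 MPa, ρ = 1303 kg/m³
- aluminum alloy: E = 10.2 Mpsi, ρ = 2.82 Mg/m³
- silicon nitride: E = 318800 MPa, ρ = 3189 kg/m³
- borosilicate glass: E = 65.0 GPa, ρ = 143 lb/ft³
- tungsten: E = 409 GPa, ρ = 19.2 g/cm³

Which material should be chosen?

Normalizing units and computing the index:
  PEEK: E = 4.018 GPa, ρ = 1303 kg/m³
  aluminum alloy: E = 70.33 GPa, ρ = 2820 kg/m³
  silicon nitride: E = 318.8 GPa, ρ = 3189 kg/m³
  borosilicate glass: E = 65.00 GPa, ρ = 2291 kg/m³
  tungsten: E = 409.0 GPa, ρ = 19200 kg/m³
  silicon nitride: M = 5.60×10⁻³
  borosilicate glass: M = 3.52×10⁻³
  aluminum alloy: M = 2.97×10⁻³
  PEEK: M = 1.54×10⁻³
  tungsten: M = 1.05×10⁻³
Silicon nitride ranks first.

silicon nitride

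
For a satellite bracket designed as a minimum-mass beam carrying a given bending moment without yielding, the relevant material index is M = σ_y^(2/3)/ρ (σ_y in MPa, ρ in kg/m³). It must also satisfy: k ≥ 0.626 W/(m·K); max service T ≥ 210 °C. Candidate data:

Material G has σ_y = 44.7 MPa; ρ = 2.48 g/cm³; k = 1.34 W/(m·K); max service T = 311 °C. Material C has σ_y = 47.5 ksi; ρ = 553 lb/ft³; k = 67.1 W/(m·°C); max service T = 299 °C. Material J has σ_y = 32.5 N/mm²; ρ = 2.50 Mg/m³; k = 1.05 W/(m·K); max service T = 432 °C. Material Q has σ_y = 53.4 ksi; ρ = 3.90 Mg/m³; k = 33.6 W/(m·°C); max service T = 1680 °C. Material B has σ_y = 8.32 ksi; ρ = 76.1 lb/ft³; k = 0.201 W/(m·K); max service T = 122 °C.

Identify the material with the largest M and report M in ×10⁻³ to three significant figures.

Screen on constraints: k ≥ 0.626 W/(m·K); max service T ≥ 210 °C. Survivors: material G, material C, material J, material Q.
Convert each candidate to consistent units, then evaluate M:
  material G: σ_y = 44.70 MPa, ρ = 2480 kg/m³
  material C: σ_y = 327.5 MPa, ρ = 8858 kg/m³
  material J: σ_y = 32.50 MPa, ρ = 2500 kg/m³
  material Q: σ_y = 368.2 MPa, ρ = 3900 kg/m³
  material Q: M = 13.2×10⁻³
  material C: M = 5.36×10⁻³
  material G: M = 5.08×10⁻³
  material J: M = 4.07×10⁻³
Highest index: material Q.

material Q, M = 13.2×10⁻³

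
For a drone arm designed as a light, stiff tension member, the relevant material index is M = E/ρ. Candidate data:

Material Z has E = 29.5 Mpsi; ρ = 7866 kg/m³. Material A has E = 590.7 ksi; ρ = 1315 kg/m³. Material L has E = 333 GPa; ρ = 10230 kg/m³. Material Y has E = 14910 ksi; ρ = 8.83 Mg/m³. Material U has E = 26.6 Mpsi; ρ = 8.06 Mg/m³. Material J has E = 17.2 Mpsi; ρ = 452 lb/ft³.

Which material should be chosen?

Convert each candidate to consistent units, then evaluate M:
  material Z: E = 203.4 GPa, ρ = 7866 kg/m³
  material A: E = 4.073 GPa, ρ = 1315 kg/m³
  material L: E = 333.0 GPa, ρ = 10230 kg/m³
  material Y: E = 102.8 GPa, ρ = 8830 kg/m³
  material U: E = 183.4 GPa, ρ = 8060 kg/m³
  material J: E = 118.6 GPa, ρ = 7240 kg/m³
  material L: M = 32.6 MN·m/kg
  material Z: M = 25.9 MN·m/kg
  material U: M = 22.8 MN·m/kg
  material J: M = 16.4 MN·m/kg
  material Y: M = 11.6 MN·m/kg
  material A: M = 3.10 MN·m/kg
Highest index: material L.

material L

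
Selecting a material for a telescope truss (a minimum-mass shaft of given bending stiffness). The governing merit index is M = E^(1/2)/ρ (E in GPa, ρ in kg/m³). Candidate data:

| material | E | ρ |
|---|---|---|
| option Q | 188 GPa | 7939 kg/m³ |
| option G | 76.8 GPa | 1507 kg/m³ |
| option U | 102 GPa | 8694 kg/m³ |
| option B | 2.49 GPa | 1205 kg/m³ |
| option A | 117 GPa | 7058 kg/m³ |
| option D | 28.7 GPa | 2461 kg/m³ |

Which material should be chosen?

option G

Computing M directly (units already consistent):
  option G: M = 5.82×10⁻³
  option D: M = 2.18×10⁻³
  option Q: M = 1.73×10⁻³
  option A: M = 1.53×10⁻³
  option B: M = 1.31×10⁻³
  option U: M = 1.16×10⁻³
Highest index: option G.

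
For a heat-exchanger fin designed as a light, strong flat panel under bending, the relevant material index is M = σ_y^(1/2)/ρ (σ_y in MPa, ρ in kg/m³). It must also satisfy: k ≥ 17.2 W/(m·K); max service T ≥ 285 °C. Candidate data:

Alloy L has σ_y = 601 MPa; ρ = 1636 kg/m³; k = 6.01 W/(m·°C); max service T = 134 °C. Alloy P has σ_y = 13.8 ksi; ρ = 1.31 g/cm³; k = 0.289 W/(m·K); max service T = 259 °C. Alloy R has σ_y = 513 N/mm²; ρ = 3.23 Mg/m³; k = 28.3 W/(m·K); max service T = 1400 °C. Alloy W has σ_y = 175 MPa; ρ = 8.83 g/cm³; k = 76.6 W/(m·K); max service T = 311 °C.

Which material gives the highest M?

alloy R

Screen on constraints: k ≥ 17.2 W/(m·K); max service T ≥ 285 °C. Survivors: alloy R, alloy W.
Convert each candidate to consistent units, then evaluate M:
  alloy R: σ_y = 513.0 MPa, ρ = 3230 kg/m³
  alloy W: σ_y = 175.0 MPa, ρ = 8830 kg/m³
  alloy R: M = 7.01×10⁻³
  alloy W: M = 1.50×10⁻³
Highest index: alloy R.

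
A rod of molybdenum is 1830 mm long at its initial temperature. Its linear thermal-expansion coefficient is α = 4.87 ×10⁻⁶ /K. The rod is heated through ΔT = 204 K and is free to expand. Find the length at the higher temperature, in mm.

ΔL = α·L₀·ΔT = 4.87×10⁻⁶ × 1830 mm × 204.0 K = 1.82 mm.
L = L₀ + ΔL = 1830 + 1.82 = 1831.8 mm.

1831.8 mm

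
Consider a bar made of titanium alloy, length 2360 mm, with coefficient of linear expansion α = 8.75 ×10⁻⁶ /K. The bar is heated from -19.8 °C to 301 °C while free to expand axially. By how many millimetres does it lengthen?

ΔT = 301 − (-19.8) = 320.8 K.
ΔL = α·L₀·ΔT = 8.75×10⁻⁶ × 2360 mm × 320.8 K = 6.62 mm.

6.62 mm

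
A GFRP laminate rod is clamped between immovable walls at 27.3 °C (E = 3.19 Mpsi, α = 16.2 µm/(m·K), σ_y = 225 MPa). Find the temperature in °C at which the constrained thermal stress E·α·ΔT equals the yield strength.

E = 3.19 Mpsi = 21.99 GPa.
E·α·ΔT = 225.0 MPa ⇒ ΔT = 225.0 / (21.99×10³ × 16.2×10⁻⁶) = 631.5 K.
T = 27.3 + 631.5 = 658.8 °C.

659 °C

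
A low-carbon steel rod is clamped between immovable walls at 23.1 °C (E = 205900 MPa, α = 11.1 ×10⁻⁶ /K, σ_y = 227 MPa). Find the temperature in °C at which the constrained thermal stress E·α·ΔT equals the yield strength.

122 °C

E = 205900 MPa = 205.9 GPa.
E·α·ΔT = 227.0 MPa ⇒ ΔT = 227.0 / (205.9×10³ × 11.1×10⁻⁶) = 99.32 K.
T = 23.1 + 99.32 = 122.4 °C.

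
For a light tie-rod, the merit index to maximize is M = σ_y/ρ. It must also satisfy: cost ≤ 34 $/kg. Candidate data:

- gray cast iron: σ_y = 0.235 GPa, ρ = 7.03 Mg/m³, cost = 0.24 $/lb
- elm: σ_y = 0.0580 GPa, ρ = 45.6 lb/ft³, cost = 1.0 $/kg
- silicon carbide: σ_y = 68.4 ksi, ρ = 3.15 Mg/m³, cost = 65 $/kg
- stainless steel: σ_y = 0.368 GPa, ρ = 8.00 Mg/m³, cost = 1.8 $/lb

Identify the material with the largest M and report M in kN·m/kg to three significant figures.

Screen on constraints: cost ≤ 34 $/kg. Survivors: gray cast iron, elm, stainless steel.
Normalizing units and computing the index:
  gray cast iron: σ_y = 235.0 MPa, ρ = 7030 kg/m³
  elm: σ_y = 58.00 MPa, ρ = 730.4 kg/m³
  stainless steel: σ_y = 368.0 MPa, ρ = 8000 kg/m³
  elm: M = 79.4 kN·m/kg
  stainless steel: M = 46.0 kN·m/kg
  gray cast iron: M = 33.4 kN·m/kg
Elm ranks first.

elm, M = 79.4 kN·m/kg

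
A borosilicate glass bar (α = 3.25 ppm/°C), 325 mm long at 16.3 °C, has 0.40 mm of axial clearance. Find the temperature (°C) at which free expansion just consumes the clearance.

395 °C

α·L₀·ΔT = 0.4 mm ⇒ ΔT = 0.4 / (3.25×10⁻⁶ × 325.0) = 378.7 K.
T = 16.3 + 378.7 = 395.0 °C.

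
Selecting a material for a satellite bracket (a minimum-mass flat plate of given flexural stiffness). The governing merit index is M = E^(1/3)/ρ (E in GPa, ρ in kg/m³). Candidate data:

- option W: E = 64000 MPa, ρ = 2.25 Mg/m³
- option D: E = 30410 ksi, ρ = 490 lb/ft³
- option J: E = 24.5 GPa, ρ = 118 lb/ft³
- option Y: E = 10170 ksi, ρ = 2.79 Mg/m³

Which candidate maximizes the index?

In SI units:
  option W: E = 64.00 GPa, ρ = 2250 kg/m³
  option D: E = 209.7 GPa, ρ = 7849 kg/m³
  option J: E = 24.50 GPa, ρ = 1890 kg/m³
  option Y: E = 70.12 GPa, ρ = 2790 kg/m³
  option W: M = 1.78×10⁻³
  option J: M = 1.54×10⁻³
  option Y: M = 1.48×10⁻³
  option D: M = 0.757×10⁻³
The maximum is for option W.

option W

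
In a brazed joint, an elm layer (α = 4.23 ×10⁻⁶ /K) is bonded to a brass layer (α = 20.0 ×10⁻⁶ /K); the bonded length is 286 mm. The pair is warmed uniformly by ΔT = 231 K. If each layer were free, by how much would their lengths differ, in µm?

1040 µm

Δα = |4.23 − 20.0|×10⁻⁶/K = 15.8×10⁻⁶/K.
ΔL_mismatch = Δα·L·ΔT = 15.8×10⁻⁶ × 286.0 mm × 231.0 K = 1040 µm.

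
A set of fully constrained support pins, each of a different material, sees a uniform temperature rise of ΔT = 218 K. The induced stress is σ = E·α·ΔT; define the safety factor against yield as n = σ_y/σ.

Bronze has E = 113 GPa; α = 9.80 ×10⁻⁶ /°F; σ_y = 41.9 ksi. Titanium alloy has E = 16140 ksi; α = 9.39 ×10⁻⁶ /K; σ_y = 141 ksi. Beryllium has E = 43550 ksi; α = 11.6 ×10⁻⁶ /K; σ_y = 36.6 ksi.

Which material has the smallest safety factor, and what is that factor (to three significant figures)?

In consistent units (E in GPa, α in ×10⁻⁶/K, σ_y in MPa):
  bronze: E = 113.0, α = 17.6, σ_y = 288.9 → σ = 435 MPa, n = 0.665
  titanium alloy: E = 111.3, α = 9.39, σ_y = 972.2 → σ = 228 MPa, n = 4.27
  beryllium: E = 300.3, α = 11.6, σ_y = 252.3 → σ = 759 MPa, n = 0.332
Beryllium has the lowest safety factor, n = 0.332.

beryllium, n = 0.332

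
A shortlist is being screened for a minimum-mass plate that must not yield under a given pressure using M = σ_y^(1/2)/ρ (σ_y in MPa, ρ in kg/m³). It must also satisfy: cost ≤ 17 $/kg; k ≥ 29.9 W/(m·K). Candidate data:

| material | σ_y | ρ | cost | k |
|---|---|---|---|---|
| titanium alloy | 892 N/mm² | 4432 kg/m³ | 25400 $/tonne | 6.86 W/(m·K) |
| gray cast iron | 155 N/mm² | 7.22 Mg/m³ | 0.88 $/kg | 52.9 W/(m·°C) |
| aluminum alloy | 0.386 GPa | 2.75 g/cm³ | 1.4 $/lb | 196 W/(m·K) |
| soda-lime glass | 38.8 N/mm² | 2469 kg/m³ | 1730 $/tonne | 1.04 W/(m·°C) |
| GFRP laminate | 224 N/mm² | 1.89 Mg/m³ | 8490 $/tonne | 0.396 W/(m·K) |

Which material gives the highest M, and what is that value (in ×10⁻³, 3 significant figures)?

Screen on constraints: cost ≤ 17 $/kg; k ≥ 29.9 W/(m·K). Survivors: gray cast iron, aluminum alloy.
Putting every candidate on a common basis:
  gray cast iron: σ_y = 155.0 MPa, ρ = 7220 kg/m³
  aluminum alloy: σ_y = 386.0 MPa, ρ = 2750 kg/m³
  aluminum alloy: M = 7.14×10⁻³
  gray cast iron: M = 1.72×10⁻³
Aluminum alloy ranks first.

aluminum alloy, M = 7.14×10⁻³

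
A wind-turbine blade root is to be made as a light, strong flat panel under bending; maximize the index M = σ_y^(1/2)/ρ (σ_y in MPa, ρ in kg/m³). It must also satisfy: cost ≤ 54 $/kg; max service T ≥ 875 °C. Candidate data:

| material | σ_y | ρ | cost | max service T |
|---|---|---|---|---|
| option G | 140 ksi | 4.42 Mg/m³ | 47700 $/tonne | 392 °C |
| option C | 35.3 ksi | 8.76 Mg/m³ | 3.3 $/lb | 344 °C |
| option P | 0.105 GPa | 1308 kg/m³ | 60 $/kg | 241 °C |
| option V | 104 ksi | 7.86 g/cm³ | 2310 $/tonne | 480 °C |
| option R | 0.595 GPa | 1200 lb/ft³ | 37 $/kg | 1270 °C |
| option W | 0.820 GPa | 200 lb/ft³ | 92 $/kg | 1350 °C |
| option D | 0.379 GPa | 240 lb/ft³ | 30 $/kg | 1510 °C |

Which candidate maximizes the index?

Screen on constraints: cost ≤ 54 $/kg; max service T ≥ 875 °C. Survivors: option R, option D.
In SI units:
  option R: σ_y = 595.0 MPa, ρ = 19220 kg/m³
  option D: σ_y = 379.0 MPa, ρ = 3844 kg/m³
  option D: M = 5.06×10⁻³
  option R: M = 1.27×10⁻³
Option D has the largest M.

option D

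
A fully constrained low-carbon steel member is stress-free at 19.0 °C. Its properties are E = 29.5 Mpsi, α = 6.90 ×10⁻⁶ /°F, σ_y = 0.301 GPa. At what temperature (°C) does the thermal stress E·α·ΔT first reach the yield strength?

E = 29.5 Mpsi = 203.4 GPa.
α = 6.90×10⁻⁶/°F × 9/5 = 12.4×10⁻⁶/K.
σ_y = 0.301 GPa = 301.0 MPa.
E·α·ΔT = 301.0 MPa ⇒ ΔT = 301.0 / (203.4×10³ × 12.4×10⁻⁶) = 119.2 K.
T = 19.0 + 119.2 = 138.2 °C.

138 °C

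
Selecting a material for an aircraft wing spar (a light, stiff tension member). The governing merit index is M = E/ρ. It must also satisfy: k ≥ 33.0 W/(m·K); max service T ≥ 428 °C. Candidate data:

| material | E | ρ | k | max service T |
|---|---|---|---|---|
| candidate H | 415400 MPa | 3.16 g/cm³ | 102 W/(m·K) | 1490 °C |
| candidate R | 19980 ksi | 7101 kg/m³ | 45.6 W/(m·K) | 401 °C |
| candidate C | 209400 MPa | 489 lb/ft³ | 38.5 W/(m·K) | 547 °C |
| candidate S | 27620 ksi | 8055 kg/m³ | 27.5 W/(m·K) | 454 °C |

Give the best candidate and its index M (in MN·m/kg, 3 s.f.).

Screen on constraints: k ≥ 33.0 W/(m·K); max service T ≥ 428 °C. Survivors: candidate H, candidate C.
Convert each candidate to consistent units, then evaluate M:
  candidate H: E = 415.4 GPa, ρ = 3160 kg/m³
  candidate C: E = 209.4 GPa, ρ = 7833 kg/m³
  candidate H: M = 131 MN·m/kg
  candidate C: M = 26.7 MN·m/kg
Candidate H ranks first.

candidate H, M = 131 MN·m/kg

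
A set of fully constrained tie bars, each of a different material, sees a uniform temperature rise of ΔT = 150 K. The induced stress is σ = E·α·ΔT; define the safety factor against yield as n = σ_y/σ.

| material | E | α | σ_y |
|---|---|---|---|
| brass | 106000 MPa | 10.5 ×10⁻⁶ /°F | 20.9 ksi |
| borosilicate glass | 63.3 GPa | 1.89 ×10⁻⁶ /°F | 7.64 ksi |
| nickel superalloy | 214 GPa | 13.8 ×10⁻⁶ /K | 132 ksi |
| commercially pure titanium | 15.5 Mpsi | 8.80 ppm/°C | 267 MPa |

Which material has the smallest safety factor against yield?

Per material, after unit conversion:
  brass: E = 106.0, α = 18.9, σ_y = 144.1 → σ = 301 MPa, n = 0.480
  borosilicate glass: E = 63.30, α = 3.40, σ_y = 52.68 → σ = 32.3 MPa, n = 1.63
  nickel superalloy: E = 214.0, α = 13.8, σ_y = 910.1 → σ = 443 MPa, n = 2.05
  commercially pure titanium: E = 106.9, α = 8.80, σ_y = 267.0 → σ = 141 MPa, n = 1.89
Brass has the lowest safety factor, n = 0.480.

brass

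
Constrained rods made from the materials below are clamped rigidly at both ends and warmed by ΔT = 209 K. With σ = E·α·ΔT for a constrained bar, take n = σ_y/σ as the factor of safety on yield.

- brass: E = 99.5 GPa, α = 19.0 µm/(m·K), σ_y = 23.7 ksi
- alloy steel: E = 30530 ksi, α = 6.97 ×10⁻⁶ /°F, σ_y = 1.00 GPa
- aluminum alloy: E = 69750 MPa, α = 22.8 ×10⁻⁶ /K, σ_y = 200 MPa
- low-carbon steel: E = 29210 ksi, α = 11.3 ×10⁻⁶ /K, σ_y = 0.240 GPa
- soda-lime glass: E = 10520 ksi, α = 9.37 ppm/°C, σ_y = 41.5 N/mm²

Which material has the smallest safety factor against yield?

soda-lime glass

Converting E to GPa, α to ×10⁻⁶/K, σ_y to MPa, then σ and n for each:
  brass: E = 99.50, α = 19.0, σ_y = 163.4 → σ = 395 MPa, n = 0.414
  alloy steel: E = 210.5, α = 12.5, σ_y = 1000 → σ = 552 MPa, n = 1.81
  aluminum alloy: E = 69.75, α = 22.8, σ_y = 200.0 → σ = 332 MPa, n = 0.602
  low-carbon steel: E = 201.4, α = 11.3, σ_y = 240.0 → σ = 476 MPa, n = 0.505
  soda-lime glass: E = 72.53, α = 9.37, σ_y = 41.50 → σ = 142 MPa, n = 0.292
Smallest n: soda-lime glass with n = 0.292.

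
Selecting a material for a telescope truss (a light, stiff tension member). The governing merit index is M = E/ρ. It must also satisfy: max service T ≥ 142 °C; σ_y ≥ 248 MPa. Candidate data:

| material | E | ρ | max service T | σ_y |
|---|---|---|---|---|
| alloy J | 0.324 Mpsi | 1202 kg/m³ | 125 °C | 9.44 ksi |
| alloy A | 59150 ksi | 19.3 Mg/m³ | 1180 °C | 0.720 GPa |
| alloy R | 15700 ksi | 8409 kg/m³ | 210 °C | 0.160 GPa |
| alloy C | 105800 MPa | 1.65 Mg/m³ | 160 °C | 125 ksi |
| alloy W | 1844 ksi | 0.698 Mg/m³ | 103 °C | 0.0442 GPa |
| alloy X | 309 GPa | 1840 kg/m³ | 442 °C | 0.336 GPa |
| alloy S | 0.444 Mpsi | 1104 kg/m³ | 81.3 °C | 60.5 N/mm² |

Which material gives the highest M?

Screen on constraints: max service T ≥ 142 °C; σ_y ≥ 248 MPa. Survivors: alloy A, alloy C, alloy X.
Convert each candidate to consistent units, then evaluate M:
  alloy A: E = 407.8 GPa, ρ = 19300 kg/m³
  alloy C: E = 105.8 GPa, ρ = 1650 kg/m³
  alloy X: E = 309.0 GPa, ρ = 1840 kg/m³
  alloy X: M = 168 MN·m/kg
  alloy C: M = 64.1 MN·m/kg
  alloy A: M = 21.1 MN·m/kg
Highest index: alloy X.

alloy X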